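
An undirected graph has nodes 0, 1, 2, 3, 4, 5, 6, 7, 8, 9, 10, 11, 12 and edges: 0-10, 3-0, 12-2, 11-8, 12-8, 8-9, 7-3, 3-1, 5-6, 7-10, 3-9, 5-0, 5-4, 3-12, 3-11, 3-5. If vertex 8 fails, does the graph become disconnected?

Deleting 8 leaves 1 component (was 1) (its neighbors 9, 11, 12 remain connected to each other), so 8 is not a cut vertex.

No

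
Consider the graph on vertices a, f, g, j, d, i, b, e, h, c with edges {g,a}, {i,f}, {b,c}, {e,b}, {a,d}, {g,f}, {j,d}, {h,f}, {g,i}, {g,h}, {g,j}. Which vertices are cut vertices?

Removing b increases the component count from 2 to 3, so b is a cut vertex.
Removing g increases the component count from 2 to 3, so g is a cut vertex.
By contrast removing e leaves 2 components; it is not a cut vertex. No other vertex is a cut vertex either.

b, g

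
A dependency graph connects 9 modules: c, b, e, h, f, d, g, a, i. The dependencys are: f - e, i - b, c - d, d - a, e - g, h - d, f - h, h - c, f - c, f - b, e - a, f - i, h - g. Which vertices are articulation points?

f

Removing f increases the component count from 1 to 2, so f is a cut vertex.
By contrast removing b leaves 1 component; it is not a cut vertex. No other vertex is a cut vertex either.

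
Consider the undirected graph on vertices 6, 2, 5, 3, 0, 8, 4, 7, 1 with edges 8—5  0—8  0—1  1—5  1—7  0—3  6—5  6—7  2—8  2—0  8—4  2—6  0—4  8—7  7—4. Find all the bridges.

The edges on the cycle 0-1-7-4-8-0 are not bridges since each lies on that cycle.
But removing 0—3 disconnects 0 from 3 — this is a bridge.

0-3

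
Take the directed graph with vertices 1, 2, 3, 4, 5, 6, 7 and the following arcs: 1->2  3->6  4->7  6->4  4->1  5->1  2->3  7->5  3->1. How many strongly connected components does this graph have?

1

{1, 2, 3, 4, 5, 6, 7} are all mutually reachable — one SCC of size 7.
That gives 1 strongly connected component.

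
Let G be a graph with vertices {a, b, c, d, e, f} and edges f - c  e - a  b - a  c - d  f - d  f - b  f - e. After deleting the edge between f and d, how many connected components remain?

1

f and d are still connected via f-c-d, so the component count stays at 1.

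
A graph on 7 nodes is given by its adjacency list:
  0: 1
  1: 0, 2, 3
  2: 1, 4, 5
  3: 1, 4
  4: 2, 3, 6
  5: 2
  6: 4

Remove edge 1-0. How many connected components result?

Before removal there is 1 component.
1-0 is a bridge — removing it separates 1's side from 0's side.
After removal: 2 components.

2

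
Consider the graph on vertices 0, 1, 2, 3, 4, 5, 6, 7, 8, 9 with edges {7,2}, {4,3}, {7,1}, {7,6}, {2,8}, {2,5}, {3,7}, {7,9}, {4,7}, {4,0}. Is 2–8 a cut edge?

Yes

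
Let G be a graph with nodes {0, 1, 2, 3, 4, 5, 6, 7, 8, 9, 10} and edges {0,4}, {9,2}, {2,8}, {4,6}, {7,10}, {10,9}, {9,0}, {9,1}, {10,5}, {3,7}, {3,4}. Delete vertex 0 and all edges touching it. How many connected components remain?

With 0 gone, the remaining components are: {1, 2, 3, 4, 5, 6, 7, 8, 9, 10}.
That is 1 component.

1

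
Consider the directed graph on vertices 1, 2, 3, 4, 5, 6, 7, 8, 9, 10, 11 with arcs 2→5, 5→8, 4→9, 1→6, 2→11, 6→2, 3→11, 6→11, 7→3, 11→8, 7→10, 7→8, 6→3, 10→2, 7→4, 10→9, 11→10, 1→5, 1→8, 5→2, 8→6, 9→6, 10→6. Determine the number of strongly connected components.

{2, 3, 5, 6, 8, 9, 10, 11} are all mutually reachable — one SCC of size 8.
{1} is an SCC by itself.
{4} is an SCC by itself.
{7} is an SCC by itself.
That gives 4 strongly connected components.

4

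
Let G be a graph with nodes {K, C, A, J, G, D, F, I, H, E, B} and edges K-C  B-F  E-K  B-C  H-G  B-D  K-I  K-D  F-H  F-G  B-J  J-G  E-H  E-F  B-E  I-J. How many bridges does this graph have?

The edges on the cycle B-E-K-C-B are not bridges since each lies on that cycle.
Every edge lies on some cycle, so there are no bridges.

0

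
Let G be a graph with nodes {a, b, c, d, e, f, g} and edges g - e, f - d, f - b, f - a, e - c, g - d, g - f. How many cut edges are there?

4

The edges on the cycle g-f-d-g are not bridges since each lies on that cycle.
But removing f - b disconnects f from b; removing f - a disconnects f from a; removing e - c disconnects e from c; removing g - e disconnects g from e — these are bridges.
That makes 4 bridges.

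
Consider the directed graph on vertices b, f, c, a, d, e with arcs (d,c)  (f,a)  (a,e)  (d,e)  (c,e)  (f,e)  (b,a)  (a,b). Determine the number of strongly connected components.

5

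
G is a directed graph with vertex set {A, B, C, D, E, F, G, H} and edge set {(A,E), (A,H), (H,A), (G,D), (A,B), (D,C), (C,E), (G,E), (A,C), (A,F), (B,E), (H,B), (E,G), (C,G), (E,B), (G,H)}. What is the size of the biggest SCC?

7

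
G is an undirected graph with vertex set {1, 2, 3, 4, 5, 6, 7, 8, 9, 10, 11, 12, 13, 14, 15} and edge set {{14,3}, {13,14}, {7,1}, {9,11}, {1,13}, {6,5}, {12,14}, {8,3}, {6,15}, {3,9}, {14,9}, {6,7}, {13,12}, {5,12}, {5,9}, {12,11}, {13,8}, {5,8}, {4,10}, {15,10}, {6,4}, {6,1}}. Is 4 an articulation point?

Deleting 4 leaves 2 components (was 2), so 4 is not a cut vertex.

No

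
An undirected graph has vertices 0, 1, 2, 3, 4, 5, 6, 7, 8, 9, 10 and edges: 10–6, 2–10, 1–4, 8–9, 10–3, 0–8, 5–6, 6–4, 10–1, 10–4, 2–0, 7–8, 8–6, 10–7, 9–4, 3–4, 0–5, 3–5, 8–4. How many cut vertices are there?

0

Removing 7, for instance, still leaves 1 component. No single vertex removal increases the component count — the graph has no articulation points.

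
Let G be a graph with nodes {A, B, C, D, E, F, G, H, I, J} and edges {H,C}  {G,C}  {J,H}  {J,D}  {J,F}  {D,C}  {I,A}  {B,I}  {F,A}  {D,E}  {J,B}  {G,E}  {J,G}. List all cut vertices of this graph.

J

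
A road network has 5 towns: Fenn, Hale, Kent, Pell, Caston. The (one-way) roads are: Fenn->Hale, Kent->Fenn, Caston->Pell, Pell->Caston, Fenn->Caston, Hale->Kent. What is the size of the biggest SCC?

{Fenn, Hale, Kent} are all mutually reachable — one SCC of size 3.
{Pell, Caston} are all mutually reachable — one SCC of size 2.
The largest has 3 vertices.

3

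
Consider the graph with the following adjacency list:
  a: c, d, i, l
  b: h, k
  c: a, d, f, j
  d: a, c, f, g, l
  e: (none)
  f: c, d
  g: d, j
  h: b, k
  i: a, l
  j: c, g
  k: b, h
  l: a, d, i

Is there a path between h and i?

The component containing h is {b, h, k}, and i is not in it.

No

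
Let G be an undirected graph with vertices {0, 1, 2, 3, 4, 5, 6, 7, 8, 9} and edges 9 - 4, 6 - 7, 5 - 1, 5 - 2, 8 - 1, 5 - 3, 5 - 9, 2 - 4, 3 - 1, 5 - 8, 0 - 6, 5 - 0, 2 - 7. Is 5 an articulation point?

Deleting 5 raises the number of components from 1 to 2, so 5 is a cut vertex.

Yes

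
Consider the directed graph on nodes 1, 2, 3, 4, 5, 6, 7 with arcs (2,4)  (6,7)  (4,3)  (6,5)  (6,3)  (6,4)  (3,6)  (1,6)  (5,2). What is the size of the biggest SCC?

5

{2, 3, 4, 5, 6} are all mutually reachable — one SCC of size 5.
{7} is an SCC by itself.
{1} is an SCC by itself.
The largest has 5 vertices.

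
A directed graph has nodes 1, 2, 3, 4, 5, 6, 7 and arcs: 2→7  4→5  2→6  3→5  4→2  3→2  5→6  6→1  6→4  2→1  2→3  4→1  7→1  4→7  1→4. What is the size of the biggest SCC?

7

{1, 2, 3, 4, 5, 6, 7} are all mutually reachable — one SCC of size 7.
The largest has 7 vertices.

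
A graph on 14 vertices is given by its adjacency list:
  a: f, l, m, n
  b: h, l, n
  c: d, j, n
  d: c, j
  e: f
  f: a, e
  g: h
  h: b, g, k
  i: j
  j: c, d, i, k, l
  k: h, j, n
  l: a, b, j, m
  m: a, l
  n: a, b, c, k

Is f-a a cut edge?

Yes

Removing f-a leaves no path between f and a: the component count goes from 1 to 2. So it is a bridge.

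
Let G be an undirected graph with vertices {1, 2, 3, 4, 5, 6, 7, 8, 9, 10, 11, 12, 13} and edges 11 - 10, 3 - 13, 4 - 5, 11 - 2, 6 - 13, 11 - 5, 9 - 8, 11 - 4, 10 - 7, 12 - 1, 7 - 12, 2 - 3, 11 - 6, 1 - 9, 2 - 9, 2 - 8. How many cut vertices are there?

1

Removing 11 increases the component count from 1 to 2, so 11 is a cut vertex.
By contrast removing 7 leaves 1 component; it is not a cut vertex. No other vertex is a cut vertex either.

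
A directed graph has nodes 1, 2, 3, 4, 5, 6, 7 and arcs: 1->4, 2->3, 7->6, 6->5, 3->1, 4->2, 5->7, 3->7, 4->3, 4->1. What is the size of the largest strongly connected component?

4

{1, 2, 3, 4} are all mutually reachable — one SCC of size 4.
{5, 6, 7} are all mutually reachable — one SCC of size 3.
The largest has 4 vertices.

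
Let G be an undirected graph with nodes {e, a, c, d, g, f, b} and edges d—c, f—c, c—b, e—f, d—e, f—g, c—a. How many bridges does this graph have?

3

The edges on the cycle d-e-f-c-d are not bridges since each lies on that cycle.
But removing f—g disconnects f from g; removing c—a disconnects c from a; removing c—b disconnects c from b — these are bridges.
That makes 3 bridges.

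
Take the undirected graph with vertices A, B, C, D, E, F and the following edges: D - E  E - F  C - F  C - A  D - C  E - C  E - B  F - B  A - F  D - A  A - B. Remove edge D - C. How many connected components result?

1

D and C are still connected via D-E-C, so the component count stays at 1.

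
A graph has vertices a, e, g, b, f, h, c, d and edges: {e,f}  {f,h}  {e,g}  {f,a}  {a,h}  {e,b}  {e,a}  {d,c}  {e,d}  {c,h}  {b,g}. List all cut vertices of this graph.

Removing e increases the component count from 1 to 2, so e is a cut vertex.
By contrast removing h leaves 1 component; it is not a cut vertex. No other vertex is a cut vertex either.

e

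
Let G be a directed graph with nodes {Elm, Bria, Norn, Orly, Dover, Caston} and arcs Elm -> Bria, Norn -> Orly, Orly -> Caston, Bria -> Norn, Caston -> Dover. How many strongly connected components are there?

6

{Dover} is an SCC by itself.
{Norn} is an SCC by itself.
{Caston} is an SCC by itself.
{Elm} is an SCC by itself.
{Orly} is an SCC by itself.
(and 1 more singleton SCC)
That gives 6 strongly connected components.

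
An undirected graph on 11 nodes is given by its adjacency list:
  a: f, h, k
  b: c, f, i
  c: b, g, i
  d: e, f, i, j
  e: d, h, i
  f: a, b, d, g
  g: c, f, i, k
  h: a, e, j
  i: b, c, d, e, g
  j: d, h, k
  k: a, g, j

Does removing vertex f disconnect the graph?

No

Deleting f leaves 1 component (was 1) (its neighbors a, b, d, g remain connected to each other), so f is not a cut vertex.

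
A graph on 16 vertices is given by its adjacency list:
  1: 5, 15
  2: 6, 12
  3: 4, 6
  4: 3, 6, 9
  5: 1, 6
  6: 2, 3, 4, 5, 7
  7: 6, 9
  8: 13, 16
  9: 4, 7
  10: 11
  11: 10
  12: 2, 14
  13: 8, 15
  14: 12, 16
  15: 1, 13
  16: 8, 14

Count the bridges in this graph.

1

The edges on the cycle 6-7-9-4-6 are not bridges since each lies on that cycle.
But removing 10-11 disconnects 10 from 11 — this is a bridge.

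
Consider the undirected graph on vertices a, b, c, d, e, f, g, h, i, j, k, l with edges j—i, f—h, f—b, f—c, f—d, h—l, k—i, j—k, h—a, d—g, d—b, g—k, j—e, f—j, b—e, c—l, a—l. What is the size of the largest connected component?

12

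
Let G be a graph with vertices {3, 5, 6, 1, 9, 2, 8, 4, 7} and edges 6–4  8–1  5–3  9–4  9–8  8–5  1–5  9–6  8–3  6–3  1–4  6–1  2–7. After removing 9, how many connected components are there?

2

With 9 gone, the remaining components are: {2, 7}; {1, 3, 4, 5, 6, 8}.
That is 2 components.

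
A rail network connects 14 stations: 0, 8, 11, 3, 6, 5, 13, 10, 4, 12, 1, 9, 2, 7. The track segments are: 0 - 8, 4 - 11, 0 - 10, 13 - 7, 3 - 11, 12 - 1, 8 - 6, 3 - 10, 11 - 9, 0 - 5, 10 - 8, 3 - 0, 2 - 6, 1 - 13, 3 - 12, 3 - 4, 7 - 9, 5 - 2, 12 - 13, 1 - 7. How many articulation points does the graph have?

1

Removing 3 increases the component count from 1 to 2, so 3 is a cut vertex.
By contrast removing 5 leaves 1 component; it is not a cut vertex. No other vertex is a cut vertex either.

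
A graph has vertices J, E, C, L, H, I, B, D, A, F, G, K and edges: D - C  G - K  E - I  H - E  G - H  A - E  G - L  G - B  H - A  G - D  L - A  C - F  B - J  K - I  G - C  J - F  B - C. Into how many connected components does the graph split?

Starting from A we can reach A, B, C, D, E, F, G, H, I, J, K, L. That is one component of size 12.
Total: 1 component.

1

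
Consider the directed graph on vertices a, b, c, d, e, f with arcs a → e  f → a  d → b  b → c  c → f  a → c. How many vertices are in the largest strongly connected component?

{a, c, f} are all mutually reachable — one SCC of size 3.
{e} is an SCC by itself.
{b} is an SCC by itself.
{d} is an SCC by itself.
The largest has 3 vertices.

3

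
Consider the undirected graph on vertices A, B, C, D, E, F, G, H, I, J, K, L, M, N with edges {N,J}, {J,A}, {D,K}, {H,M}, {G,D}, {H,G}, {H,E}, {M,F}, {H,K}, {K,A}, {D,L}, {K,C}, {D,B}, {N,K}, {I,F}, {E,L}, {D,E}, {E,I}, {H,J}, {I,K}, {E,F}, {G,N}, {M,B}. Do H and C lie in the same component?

From H we can reach A, B, C, D, E, F, G, H, I, J, K, L, M, N, which includes C.

Yes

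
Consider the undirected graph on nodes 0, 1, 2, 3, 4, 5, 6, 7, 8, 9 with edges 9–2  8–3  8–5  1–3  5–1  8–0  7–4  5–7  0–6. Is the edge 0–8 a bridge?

Removing 0–8 leaves no path between 0 and 8: the component count goes from 2 to 3. So it is a bridge.

Yes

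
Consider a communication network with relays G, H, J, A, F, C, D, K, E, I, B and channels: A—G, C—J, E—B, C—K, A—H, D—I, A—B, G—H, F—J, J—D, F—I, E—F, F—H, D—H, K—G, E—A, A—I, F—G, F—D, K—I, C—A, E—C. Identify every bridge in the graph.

none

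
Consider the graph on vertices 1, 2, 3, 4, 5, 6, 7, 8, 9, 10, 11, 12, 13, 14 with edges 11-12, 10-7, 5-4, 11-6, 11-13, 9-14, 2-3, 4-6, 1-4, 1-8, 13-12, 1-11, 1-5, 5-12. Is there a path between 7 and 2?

No

The component containing 7 is {7, 10}, and 2 is not in it.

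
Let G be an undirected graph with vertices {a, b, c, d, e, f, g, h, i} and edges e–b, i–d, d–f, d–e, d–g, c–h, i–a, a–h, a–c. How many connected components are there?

Starting from a we can reach a, b, c, d, e, f, g, h, i. That is one component of size 9.
Total: 1 component.

1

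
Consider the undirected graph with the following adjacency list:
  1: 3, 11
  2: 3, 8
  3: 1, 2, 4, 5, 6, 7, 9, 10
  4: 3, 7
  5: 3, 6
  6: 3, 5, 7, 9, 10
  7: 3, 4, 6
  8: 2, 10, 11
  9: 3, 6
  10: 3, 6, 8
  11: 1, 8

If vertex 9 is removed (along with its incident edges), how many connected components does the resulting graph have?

1

With 9 gone, the remaining components are: {1, 2, 3, 4, 5, 6, 7, 8, 10, 11}.
That is 1 component.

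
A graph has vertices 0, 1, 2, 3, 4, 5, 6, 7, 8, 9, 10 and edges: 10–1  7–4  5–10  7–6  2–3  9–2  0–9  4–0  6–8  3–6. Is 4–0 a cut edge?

After removing 4–0, the path 4-7-6-3-2-9-0 still connects them, so the edge is not a bridge.

No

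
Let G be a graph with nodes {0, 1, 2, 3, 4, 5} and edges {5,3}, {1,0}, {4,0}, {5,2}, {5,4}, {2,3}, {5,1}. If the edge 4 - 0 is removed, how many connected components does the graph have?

1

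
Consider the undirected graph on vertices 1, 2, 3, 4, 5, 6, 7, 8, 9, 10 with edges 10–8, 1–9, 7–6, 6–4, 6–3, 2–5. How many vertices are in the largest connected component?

4

Starting from 8 we can reach 8, 10. That is one component of size 2.
Starting from 2 we can reach 2, 5. That is one component of size 2.
Starting from 1 we can reach 1, 9. That is one component of size 2.
Starting from 3 we can reach 3, 4, 6, 7. That is one component of size 4.
The largest has 4 vertices.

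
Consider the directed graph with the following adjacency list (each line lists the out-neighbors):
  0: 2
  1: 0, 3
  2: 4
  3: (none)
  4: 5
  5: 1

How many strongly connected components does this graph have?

{0, 1, 2, 4, 5} are all mutually reachable — one SCC of size 5.
{3} is an SCC by itself.
That gives 2 strongly connected components.

2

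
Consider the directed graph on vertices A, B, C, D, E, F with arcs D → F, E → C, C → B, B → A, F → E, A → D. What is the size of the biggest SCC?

6

{A, B, C, D, E, F} are all mutually reachable — one SCC of size 6.
The largest has 6 vertices.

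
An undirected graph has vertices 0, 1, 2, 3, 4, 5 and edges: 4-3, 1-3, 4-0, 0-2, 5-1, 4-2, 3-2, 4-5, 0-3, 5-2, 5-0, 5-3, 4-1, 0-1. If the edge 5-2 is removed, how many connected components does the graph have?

1

5 and 2 are still connected via 5-4-2, so the component count stays at 1.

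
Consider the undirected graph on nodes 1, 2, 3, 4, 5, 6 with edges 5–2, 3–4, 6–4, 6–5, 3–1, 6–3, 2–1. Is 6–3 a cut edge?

No

After removing 6–3, the path 6-4-3 still connects them, so the edge is not a bridge.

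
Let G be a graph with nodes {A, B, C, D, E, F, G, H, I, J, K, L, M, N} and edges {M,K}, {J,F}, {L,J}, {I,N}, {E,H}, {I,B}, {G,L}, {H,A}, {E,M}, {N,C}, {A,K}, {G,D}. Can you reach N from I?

Yes

From I we can reach B, C, I, N, which includes N.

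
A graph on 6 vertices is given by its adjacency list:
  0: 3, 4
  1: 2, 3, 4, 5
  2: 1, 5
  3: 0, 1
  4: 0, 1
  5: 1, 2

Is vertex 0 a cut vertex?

No

Deleting 0 leaves 1 component (was 1) (its neighbors 3, 4 remain connected to each other), so 0 is not a cut vertex.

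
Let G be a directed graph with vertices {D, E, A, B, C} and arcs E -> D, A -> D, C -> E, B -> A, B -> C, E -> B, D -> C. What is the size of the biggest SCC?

5

{A, B, C, D, E} are all mutually reachable — one SCC of size 5.
The largest has 5 vertices.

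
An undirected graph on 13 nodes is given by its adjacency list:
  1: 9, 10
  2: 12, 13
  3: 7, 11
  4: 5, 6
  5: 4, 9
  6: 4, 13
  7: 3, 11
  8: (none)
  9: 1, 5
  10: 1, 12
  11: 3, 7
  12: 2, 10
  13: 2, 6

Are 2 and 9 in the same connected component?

Yes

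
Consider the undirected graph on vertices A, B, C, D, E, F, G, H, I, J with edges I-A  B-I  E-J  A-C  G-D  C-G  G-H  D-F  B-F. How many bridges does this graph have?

The edges on the cycle B-I-A-C-G-D-F-B are not bridges since each lies on that cycle.
But removing E-J disconnects E from J; removing G-H disconnects G from H — these are bridges.
That makes 2 bridges.

2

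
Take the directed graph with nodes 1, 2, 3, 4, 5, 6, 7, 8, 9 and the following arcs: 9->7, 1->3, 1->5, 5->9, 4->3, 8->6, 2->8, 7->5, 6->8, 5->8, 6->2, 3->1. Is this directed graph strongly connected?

No

There is no directed path from 2 to 9, so the graph is not strongly connected.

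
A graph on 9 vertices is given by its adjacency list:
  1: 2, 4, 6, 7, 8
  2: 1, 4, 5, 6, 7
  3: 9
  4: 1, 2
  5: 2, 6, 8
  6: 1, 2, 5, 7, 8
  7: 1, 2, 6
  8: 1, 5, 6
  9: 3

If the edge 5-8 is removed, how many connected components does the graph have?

2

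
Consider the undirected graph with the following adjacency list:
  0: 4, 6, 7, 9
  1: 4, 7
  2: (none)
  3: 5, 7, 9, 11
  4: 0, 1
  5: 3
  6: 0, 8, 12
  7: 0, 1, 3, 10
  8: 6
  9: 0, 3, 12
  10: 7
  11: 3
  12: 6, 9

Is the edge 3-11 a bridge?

Removing 3-11 leaves no path between 3 and 11: the component count goes from 2 to 3. So it is a bridge.

Yes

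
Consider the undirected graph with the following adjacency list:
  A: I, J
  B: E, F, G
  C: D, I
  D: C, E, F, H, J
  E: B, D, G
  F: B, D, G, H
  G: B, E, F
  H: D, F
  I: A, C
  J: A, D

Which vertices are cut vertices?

Removing D increases the component count from 1 to 2, so D is a cut vertex.
By contrast removing H leaves 1 component; it is not a cut vertex. No other vertex is a cut vertex either.

D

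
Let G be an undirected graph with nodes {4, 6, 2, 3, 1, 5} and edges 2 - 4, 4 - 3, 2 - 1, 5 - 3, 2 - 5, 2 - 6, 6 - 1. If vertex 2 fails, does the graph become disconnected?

Yes

Deleting 2 raises the number of components from 1 to 2, so 2 is a cut vertex.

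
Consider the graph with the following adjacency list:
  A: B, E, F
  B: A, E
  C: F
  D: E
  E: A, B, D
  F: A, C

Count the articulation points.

Removing A increases the component count from 1 to 2, so A is a cut vertex.
Removing E increases the component count from 1 to 2, so E is a cut vertex.
Removing F increases the component count from 1 to 2, so F is a cut vertex.
By contrast removing B leaves 1 component; it is not a cut vertex. No other vertex is a cut vertex either.

3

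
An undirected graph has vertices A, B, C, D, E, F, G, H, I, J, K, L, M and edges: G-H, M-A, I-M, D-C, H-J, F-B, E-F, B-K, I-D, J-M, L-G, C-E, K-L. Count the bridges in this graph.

The edges on the cycle I-D-C-E-F-B-K-L-G-H-J-M-I are not bridges since each lies on that cycle.
But removing M-A disconnects M from A — this is a bridge.

1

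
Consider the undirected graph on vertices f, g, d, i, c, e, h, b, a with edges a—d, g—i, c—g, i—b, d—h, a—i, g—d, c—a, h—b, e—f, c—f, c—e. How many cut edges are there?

0

The edges on the cycle c-e-f-c are not bridges since each lies on that cycle.
Every edge lies on some cycle, so there are no bridges.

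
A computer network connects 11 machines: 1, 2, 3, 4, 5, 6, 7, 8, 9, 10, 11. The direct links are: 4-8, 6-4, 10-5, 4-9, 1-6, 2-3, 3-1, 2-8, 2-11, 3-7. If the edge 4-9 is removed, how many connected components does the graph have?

3

Before removal there are 2 components.
4-9 is a bridge — removing it separates 4's side from 9's side.
After removal: 3 components.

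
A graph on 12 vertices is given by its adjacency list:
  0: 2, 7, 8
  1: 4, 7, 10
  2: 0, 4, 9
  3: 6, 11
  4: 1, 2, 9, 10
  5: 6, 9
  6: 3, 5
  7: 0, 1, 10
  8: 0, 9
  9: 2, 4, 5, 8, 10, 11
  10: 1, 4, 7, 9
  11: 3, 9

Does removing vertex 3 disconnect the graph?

Deleting 3 leaves 1 component (was 1) (its neighbors 6, 11 remain connected to each other), so 3 is not a cut vertex.

No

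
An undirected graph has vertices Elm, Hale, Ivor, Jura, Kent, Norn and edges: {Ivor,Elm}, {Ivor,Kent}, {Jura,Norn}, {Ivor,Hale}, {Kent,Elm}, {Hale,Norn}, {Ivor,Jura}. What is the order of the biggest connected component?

6

Starting from Elm we can reach Elm, Hale, Ivor, Jura, Kent, Norn. That is one component of size 6.
The largest has 6 vertices.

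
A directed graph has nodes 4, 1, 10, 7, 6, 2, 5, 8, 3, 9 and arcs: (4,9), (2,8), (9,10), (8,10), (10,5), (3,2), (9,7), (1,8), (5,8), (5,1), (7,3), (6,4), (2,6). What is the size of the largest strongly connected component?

{2, 3, 4, 6, 7, 9} are all mutually reachable — one SCC of size 6.
{1, 5, 8, 10} are all mutually reachable — one SCC of size 4.
The largest has 6 vertices.

6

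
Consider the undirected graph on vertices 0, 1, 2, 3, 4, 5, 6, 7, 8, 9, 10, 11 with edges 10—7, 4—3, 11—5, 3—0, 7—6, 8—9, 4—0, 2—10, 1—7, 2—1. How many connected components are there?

4

Starting from 5 we can reach 5, 11. That is one component of size 2.
Starting from 8 we can reach 8, 9. That is one component of size 2.
Starting from 0 we can reach 0, 3, 4. That is one component of size 3.
Starting from 1 we can reach 1, 2, 6, 7, 10. That is one component of size 5.
Total: 4 components.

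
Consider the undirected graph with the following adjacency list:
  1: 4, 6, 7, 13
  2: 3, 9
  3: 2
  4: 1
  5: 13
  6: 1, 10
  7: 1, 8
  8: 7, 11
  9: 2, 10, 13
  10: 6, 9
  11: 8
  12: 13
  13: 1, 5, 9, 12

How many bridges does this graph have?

The edges on the cycle 1-6-10-9-13-1 are not bridges since each lies on that cycle.
But removing 1-4 disconnects 1 from 4; removing 8-11 disconnects 8 from 11; removing 3-2 disconnects 3 from 2; removing 8-7 disconnects 8 from 7 — these are bridges.
In total 8 edges are bridges.

8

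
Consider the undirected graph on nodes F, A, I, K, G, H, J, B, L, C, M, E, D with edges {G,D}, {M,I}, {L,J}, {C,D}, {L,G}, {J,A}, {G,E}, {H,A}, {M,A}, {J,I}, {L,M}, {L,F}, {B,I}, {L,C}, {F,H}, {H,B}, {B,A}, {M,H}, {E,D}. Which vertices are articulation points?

L

Removing L increases the component count from 2 to 3, so L is a cut vertex.
By contrast removing I leaves 2 components; it is not a cut vertex. No other vertex is a cut vertex either.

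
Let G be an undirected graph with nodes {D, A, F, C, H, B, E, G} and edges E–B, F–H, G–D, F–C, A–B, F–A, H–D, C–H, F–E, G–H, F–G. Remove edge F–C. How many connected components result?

1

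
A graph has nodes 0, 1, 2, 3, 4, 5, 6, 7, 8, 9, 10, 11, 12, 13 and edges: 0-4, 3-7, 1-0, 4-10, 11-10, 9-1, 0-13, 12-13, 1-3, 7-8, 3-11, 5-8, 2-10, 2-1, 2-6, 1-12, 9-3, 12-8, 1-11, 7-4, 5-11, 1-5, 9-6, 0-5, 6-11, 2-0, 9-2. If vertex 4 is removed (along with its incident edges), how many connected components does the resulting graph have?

1

With 4 gone, the remaining components are: {0, 1, 2, 3, 5, 6, 7, 8, 9, 10, 11, 12, 13}.
That is 1 component.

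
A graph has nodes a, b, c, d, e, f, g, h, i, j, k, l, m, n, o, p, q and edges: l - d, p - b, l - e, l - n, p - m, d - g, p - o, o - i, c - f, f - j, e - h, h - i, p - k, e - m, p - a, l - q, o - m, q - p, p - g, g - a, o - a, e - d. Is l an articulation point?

Deleting l raises the number of components from 2 to 3, so l is a cut vertex.

Yes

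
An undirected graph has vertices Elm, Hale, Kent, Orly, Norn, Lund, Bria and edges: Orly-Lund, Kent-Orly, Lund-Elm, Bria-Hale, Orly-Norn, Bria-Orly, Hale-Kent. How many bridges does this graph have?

The edges on the cycle Bria-Hale-Kent-Orly-Bria are not bridges since each lies on that cycle.
But removing Orly-Lund disconnects Orly from Lund; removing Lund-Elm disconnects Lund from Elm; removing Orly-Norn disconnects Orly from Norn — these are bridges.
That makes 3 bridges.

3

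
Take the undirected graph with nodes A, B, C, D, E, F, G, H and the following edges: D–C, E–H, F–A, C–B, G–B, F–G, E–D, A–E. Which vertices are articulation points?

Removing E increases the component count from 1 to 2, so E is a cut vertex.
By contrast removing B leaves 1 component; it is not a cut vertex. No other vertex is a cut vertex either.

E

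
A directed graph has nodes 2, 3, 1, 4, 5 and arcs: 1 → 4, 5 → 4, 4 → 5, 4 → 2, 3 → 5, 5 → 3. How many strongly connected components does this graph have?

3

{3, 4, 5} are all mutually reachable — one SCC of size 3.
{2} is an SCC by itself.
{1} is an SCC by itself.
That gives 3 strongly connected components.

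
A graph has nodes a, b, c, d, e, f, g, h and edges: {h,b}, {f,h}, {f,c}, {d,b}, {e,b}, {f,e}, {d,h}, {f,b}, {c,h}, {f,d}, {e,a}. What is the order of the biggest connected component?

g is isolated — a component by itself.
Starting from a we can reach a, b, c, d, e, f, h. That is one component of size 7.
The largest has 7 vertices.

7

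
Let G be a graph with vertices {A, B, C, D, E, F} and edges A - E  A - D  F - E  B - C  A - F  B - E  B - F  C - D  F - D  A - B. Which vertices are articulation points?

none

Removing A, for instance, still leaves 1 component. No single vertex removal increases the component count — the graph has no articulation points.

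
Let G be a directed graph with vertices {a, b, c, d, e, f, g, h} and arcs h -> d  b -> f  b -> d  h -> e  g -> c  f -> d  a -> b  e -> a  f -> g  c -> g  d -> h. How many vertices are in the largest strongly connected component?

{a, b, d, e, f, h} are all mutually reachable — one SCC of size 6.
{c, g} are all mutually reachable — one SCC of size 2.
The largest has 6 vertices.

6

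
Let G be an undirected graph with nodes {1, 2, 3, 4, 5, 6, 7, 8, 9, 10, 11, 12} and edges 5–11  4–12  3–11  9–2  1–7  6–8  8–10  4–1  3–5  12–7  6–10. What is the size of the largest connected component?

4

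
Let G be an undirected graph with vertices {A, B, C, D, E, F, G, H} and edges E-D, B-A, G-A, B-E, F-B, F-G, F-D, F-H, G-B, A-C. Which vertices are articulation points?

Removing A increases the component count from 1 to 2, so A is a cut vertex.
Removing F increases the component count from 1 to 2, so F is a cut vertex.
By contrast removing C leaves 1 component; it is not a cut vertex. No other vertex is a cut vertex either.

A, F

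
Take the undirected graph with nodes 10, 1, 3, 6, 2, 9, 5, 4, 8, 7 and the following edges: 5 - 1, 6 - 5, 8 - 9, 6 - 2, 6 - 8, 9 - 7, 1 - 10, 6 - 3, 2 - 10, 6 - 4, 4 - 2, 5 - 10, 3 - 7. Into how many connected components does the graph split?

Starting from 1 we can reach 1, 2, 3, 4, 5, 6, 7, 8, 9, 10. That is one component of size 10.
Total: 1 component.

1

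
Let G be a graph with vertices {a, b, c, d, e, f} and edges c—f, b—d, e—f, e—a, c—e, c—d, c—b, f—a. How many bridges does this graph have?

0

The edges on the cycle c-b-d-c are not bridges since each lies on that cycle.
Every edge lies on some cycle, so there are no bridges.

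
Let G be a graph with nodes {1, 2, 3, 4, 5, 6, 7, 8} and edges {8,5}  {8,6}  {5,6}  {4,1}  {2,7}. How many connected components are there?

4

3 is isolated — a component by itself.
Starting from 1 we can reach 1, 4. That is one component of size 2.
Starting from 2 we can reach 2, 7. That is one component of size 2.
Starting from 5 we can reach 5, 6, 8. That is one component of size 3.
Total: 4 components.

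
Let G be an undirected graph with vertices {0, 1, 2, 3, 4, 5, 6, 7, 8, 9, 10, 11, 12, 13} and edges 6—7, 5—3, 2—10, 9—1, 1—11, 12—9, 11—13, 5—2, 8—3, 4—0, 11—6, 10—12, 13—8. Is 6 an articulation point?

Deleting 6 raises the number of components from 2 to 3, so 6 is a cut vertex.

Yes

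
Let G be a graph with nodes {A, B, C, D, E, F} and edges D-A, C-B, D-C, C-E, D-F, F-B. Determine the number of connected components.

Starting from A we can reach A, B, C, D, E, F. That is one component of size 6.
Total: 1 component.

1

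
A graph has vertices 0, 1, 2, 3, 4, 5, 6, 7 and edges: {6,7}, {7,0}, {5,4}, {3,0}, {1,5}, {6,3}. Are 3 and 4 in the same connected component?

The component containing 3 is {0, 3, 6, 7}, and 4 is not in it.

No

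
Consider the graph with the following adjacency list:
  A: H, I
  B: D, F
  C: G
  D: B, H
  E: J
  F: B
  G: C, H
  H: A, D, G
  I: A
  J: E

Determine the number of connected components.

Starting from E we can reach E, J. That is one component of size 2.
Starting from A we can reach A, B, C, D, F, G, H, I. That is one component of size 8.
Total: 2 components.

2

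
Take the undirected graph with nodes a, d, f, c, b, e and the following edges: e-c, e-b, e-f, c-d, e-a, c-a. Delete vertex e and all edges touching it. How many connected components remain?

3

With e gone, the remaining components are: {b}; {f}; {a, c, d}.
That is 3 components.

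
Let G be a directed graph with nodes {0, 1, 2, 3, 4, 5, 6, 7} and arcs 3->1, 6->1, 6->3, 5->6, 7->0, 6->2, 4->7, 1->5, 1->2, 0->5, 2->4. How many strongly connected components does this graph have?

1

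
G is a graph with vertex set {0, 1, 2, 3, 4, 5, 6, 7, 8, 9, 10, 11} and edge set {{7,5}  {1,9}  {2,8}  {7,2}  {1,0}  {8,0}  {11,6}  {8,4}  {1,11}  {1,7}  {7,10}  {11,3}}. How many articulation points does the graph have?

4

Removing 1 increases the component count from 1 to 3, so 1 is a cut vertex.
Removing 7 increases the component count from 1 to 3, so 7 is a cut vertex.
Removing 8 increases the component count from 1 to 2, so 8 is a cut vertex.
Likewise 11 is a cut vertex.
By contrast removing 0 leaves 1 component; it is not a cut vertex. No other vertex is a cut vertex either.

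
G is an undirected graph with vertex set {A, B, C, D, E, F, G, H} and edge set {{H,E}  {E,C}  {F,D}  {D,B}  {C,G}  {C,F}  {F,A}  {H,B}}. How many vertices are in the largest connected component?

8

Starting from A we can reach A, B, C, D, E, F, G, H. That is one component of size 8.
The largest has 8 vertices.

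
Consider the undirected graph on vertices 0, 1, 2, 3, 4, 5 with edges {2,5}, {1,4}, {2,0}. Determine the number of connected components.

3

3 is isolated — a component by itself.
Starting from 1 we can reach 1, 4. That is one component of size 2.
Starting from 0 we can reach 0, 2, 5. That is one component of size 3.
Total: 3 components.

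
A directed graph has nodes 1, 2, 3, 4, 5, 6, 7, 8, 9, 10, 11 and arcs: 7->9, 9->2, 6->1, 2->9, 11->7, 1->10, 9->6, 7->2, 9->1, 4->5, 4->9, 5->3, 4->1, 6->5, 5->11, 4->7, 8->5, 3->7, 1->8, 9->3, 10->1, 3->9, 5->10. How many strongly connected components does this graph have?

{1, 2, 3, 5, 6, 7, 8, 9, 10, 11} are all mutually reachable — one SCC of size 10.
{4} is an SCC by itself.
That gives 2 strongly connected components.

2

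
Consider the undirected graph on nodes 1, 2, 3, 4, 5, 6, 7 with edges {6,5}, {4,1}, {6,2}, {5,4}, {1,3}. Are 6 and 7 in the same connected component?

The component containing 6 is {1, 2, 3, 4, 5, 6}, and 7 is not in it.

No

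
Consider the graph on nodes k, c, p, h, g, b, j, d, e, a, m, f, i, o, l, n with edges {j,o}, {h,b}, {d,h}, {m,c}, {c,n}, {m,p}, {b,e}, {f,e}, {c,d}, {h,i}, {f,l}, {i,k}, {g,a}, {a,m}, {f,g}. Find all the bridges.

c-n, f-l, h-i, i-k, j-o, m-p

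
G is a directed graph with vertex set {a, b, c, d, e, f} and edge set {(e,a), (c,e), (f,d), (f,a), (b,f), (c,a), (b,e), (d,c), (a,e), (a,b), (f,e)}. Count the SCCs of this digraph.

1

{a, b, c, d, e, f} are all mutually reachable — one SCC of size 6.
That gives 1 strongly connected component.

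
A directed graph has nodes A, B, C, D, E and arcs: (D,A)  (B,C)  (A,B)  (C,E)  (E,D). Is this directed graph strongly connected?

Yes

From B we can reach every vertex (A, B, C, D, E), and every vertex can reach B (A, B, C, D, E). So the whole graph is one strongly connected component.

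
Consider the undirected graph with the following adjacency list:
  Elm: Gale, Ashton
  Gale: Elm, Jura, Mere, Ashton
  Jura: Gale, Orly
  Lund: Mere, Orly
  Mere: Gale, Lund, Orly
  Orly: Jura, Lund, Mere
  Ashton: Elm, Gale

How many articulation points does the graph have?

1

Removing Gale increases the component count from 1 to 2, so Gale is a cut vertex.
By contrast removing Jura leaves 1 component; it is not a cut vertex. No other vertex is a cut vertex either.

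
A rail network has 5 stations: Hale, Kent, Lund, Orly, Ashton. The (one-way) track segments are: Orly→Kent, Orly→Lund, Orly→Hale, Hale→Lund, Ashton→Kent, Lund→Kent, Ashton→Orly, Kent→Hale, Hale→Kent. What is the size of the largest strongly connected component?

{Hale, Kent, Lund} are all mutually reachable — one SCC of size 3.
{Ashton} is an SCC by itself.
{Orly} is an SCC by itself.
The largest has 3 vertices.

3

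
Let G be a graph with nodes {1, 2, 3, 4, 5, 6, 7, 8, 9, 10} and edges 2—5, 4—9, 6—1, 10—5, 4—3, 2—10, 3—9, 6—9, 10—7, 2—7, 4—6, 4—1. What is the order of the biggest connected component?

5

8 is isolated — a component by itself.
Starting from 2 we can reach 2, 5, 7, 10. That is one component of size 4.
Starting from 1 we can reach 1, 3, 4, 6, 9. That is one component of size 5.
The largest has 5 vertices.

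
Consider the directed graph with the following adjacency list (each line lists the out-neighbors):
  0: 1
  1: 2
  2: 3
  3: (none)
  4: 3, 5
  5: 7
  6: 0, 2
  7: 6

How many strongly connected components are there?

8

{3} is an SCC by itself.
{0} is an SCC by itself.
{2} is an SCC by itself.
{5} is an SCC by itself.
{6} is an SCC by itself.
(and 3 more singleton SCCs)
That gives 8 strongly connected components.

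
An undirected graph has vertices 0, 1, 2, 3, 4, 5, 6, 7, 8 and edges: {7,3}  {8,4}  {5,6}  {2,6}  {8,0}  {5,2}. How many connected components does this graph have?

1 is isolated — a component by itself.
Starting from 3 we can reach 3, 7. That is one component of size 2.
Starting from 2 we can reach 2, 5, 6. That is one component of size 3.
Starting from 0 we can reach 0, 4, 8. That is one component of size 3.
Total: 4 components.

4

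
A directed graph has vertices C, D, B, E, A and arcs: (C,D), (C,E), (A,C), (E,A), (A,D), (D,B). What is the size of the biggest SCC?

{A, C, E} are all mutually reachable — one SCC of size 3.
{D} is an SCC by itself.
{B} is an SCC by itself.
The largest has 3 vertices.

3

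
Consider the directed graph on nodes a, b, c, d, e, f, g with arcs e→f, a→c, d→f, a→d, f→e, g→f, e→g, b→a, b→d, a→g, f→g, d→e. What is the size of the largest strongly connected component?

3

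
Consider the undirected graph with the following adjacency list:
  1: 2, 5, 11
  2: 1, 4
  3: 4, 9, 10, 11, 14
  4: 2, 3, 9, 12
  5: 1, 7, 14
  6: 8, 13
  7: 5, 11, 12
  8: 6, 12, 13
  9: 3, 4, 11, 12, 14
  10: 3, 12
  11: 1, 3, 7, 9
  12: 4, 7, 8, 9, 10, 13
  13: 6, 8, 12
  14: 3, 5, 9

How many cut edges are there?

The edges on the cycle 12-13-6-8-12 are not bridges since each lies on that cycle.
Every edge lies on some cycle, so there are no bridges.

0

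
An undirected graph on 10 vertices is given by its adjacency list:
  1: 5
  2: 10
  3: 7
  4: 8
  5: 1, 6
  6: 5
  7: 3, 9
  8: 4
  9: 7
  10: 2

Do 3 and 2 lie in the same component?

No

The component containing 3 is {3, 7, 9}, and 2 is not in it.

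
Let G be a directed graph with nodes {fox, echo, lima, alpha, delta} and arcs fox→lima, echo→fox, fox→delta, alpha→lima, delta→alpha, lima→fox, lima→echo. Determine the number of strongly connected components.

1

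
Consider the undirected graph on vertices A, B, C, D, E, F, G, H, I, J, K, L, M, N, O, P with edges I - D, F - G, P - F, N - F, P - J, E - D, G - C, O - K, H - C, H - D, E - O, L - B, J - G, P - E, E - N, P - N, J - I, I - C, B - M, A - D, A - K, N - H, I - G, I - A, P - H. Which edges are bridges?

The edges on the cycle P-E-O-K-A-I-J-P are not bridges since each lies on that cycle.
But removing L - B disconnects L from B; removing B - M disconnects B from M — these are bridges.

B-L, B-M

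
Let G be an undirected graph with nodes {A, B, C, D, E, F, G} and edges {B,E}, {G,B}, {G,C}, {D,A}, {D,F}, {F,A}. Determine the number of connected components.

2

Starting from A we can reach A, D, F. That is one component of size 3.
Starting from B we can reach B, C, E, G. That is one component of size 4.
Total: 2 components.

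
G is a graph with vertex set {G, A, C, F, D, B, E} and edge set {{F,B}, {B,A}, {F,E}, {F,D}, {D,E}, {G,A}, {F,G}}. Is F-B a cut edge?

No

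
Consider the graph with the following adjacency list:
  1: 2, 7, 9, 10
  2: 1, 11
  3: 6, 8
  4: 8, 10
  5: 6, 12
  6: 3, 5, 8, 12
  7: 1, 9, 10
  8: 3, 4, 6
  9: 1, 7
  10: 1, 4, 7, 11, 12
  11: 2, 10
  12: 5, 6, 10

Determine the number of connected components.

1

Starting from 1 we can reach 1, 2, 3, 4, 5, 6, 7, 8, 9, 10, 11, 12. That is one component of size 12.
Total: 1 component.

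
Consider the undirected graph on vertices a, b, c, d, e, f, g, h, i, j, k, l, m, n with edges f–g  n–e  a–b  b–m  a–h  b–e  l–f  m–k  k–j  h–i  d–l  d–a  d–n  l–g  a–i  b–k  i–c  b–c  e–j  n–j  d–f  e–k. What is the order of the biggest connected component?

14

Starting from a we can reach a, b, c, d, e, f, g, h, i, j, k, l, m, n. That is one component of size 14.
The largest has 14 vertices.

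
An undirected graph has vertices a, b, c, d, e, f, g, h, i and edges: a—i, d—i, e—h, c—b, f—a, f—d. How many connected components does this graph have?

4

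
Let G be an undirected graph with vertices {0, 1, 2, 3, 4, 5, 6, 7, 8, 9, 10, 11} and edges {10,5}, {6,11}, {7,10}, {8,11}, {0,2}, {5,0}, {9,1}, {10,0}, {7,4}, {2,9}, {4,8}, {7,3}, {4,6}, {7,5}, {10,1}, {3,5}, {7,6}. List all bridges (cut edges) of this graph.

The edges on the cycle 7-4-8-11-6-7 are not bridges since each lies on that cycle.
Every edge lies on some cycle, so there are no bridges.

none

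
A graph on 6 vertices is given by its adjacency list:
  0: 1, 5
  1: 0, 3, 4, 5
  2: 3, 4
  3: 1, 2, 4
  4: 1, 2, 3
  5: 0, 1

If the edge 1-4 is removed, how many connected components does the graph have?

1

1 and 4 are still connected via 1-3-4, so the component count stays at 1.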